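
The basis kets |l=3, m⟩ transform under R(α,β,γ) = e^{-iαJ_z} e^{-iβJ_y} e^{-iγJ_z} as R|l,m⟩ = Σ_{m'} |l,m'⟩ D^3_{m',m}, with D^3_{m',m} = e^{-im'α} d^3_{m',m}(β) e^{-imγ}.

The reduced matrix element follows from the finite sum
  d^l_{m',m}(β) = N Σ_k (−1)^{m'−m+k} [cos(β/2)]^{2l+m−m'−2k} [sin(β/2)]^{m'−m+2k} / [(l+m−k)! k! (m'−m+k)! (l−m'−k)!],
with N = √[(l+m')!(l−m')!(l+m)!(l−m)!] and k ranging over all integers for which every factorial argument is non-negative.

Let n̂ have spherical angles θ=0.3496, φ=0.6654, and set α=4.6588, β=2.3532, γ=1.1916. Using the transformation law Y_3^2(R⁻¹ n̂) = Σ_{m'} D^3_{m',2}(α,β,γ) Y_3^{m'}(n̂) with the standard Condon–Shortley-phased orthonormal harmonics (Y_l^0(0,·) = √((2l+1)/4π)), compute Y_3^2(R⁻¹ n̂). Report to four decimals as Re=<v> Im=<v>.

Need the full column D^3_{m',2} for m'=−3..3 at α=4.6588, β=2.3532, γ=1.1916.
cos(β/2)=0.384066, sin(β/2)=0.923306
d^3_{-3,2}: single k=5 term ⇒ +0.631261;  D = +0.355199-0.521847i
d^3_{-2,2}: k∈[4..5] ⇒ +0.535999 -0.619545 = -0.083546;  D = -0.066448-0.050641i
d^3_{-1,2}: k∈[3..4] ⇒ +0.282023 -0.814954 = -0.532931;  D = +0.345278-0.405954i
d^3_{0,2}: k∈[2..3] ⇒ +0.101596 -0.587158 = -0.485562;  D = +0.352490+0.333948i
d^3_{1,2}: k∈[1..2] ⇒ +0.024399 -0.282023 = -0.257624;  D = -0.186945+0.177261i
d^3_{2,2}: k∈[0..1] ⇒ +0.003209 -0.092744 = -0.089534;  D = -0.058037-0.068177i
d^3_{3,2}: single k=0 term ⇒ -0.018900;  D = +0.015027-0.011462i
Y_3^{m'}(θ=0.3496,φ=0.6654) and Σ D·Y over m':
  (+0.3552-0.5218i)·(-0.0069-0.0153i)  (-0.0664-0.0506i)·(+0.0268-0.1094i)  (+0.3453-0.4060i)·(+0.2972-0.2333i)  (+0.3525+0.3339i)·(+0.4955+0.0000i)  (-0.1869+0.1773i)·(-0.2972-0.2333i)  (-0.0580-0.0682i)·(+0.0268+0.1094i)  (+0.0150-0.0115i)·(+0.0069-0.0153i)
Y_3^2(R⁻¹ n̂) = +0.267611-0.049191i

Re=0.2676 Im=-0.0492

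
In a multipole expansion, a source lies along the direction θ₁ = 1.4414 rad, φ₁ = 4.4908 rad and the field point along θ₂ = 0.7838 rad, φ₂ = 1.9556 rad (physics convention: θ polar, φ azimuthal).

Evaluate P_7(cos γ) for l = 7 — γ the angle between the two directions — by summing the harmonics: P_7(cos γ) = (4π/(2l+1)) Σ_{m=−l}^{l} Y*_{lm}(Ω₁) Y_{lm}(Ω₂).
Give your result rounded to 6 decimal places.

-0.189579

Expand P_7 via completeness: Σ_{m} conj(Y_{7,m}) at Ω₁ times Y_{7,m} at Ω₂ —
  m=-7: (+0.471410+0.009275i) × (+0.018930-0.039393i) = +0.009289-0.018395i  (running Σ = +0.009289-0.018395i)
  m=-6: (-0.054849+0.222914i) × (+0.110380+0.121366i) = -0.033109+0.017948i  (running Σ = -0.023819-0.000446i)
  m=-5: (+0.246681+0.123095i) × (-0.333316+0.122888i) = -0.097349-0.010715i  (running Σ = -0.121169-0.011161i)
  m=-4: (-0.161145+0.197474i) × (+0.014353-0.454329i) = +0.087405+0.076047i  (running Σ = -0.033763+0.064886i)
  m=-3: (+0.129155+0.164786i) × (+0.209101+0.092474i) = +0.011768+0.046400i  (running Σ = -0.021995+0.111286i)
  m=-2: (-0.236884+0.112441i) × (+0.166465-0.161289i) = -0.021297+0.056924i  (running Σ = -0.043293+0.168211i)
  m=-1: (+0.040196+0.178421i) × (+0.130097+0.321233i) = -0.052085+0.036124i  (running Σ = -0.095378+0.204335i)
  m=0: (-0.263851-0.000000i) × (+0.134685+0.000000i) = -0.035537-0.000000i  (running Σ = -0.130915+0.204335i)
  m=1: (-0.040196+0.178421i) × (-0.130097+0.321233i) = -0.052085-0.036124i  (running Σ = -0.183000+0.168211i)
  m=2: (-0.236884-0.112441i) × (+0.166465+0.161289i) = -0.021297-0.056924i  (running Σ = -0.204298+0.111286i)
  m=3: (-0.129155+0.164786i) × (-0.209101+0.092474i) = +0.011768-0.046400i  (running Σ = -0.192529+0.064886i)
  m=4: (-0.161145-0.197474i) × (+0.014353+0.454329i) = +0.087405-0.076047i  (running Σ = -0.105124-0.011161i)
  m=5: (-0.246681+0.123095i) × (+0.333316+0.122888i) = -0.097349+0.010715i  (running Σ = -0.202474-0.000446i)
  m=6: (-0.054849-0.222914i) × (+0.110380-0.121366i) = -0.033109-0.017948i  (running Σ = -0.235582-0.018395i)
  m=7: (-0.471410+0.009275i) × (-0.018930-0.039393i) = +0.009289+0.018395i  (running Σ = -0.226293-0.000000i)
Σ over m = -0.226293-0.000000i; ×(4π/15) → -0.189579-0.000000i. Real part: -0.189579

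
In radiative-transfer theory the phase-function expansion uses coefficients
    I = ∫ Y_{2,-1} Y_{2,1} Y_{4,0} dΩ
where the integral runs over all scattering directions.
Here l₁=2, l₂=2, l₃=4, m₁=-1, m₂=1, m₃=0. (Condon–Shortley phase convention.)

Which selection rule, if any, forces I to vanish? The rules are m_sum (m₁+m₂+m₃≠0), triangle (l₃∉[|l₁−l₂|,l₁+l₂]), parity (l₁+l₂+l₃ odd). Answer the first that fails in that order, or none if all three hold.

none

m₁+m₂+m₃ = -1 + 1 + 0 = 0  ✓
triangle: |2−2|=0 ≤ l₃=4 ≤ 2+2=4  ✓
parity: l₁+l₂+l₃ = 8 is even  ✓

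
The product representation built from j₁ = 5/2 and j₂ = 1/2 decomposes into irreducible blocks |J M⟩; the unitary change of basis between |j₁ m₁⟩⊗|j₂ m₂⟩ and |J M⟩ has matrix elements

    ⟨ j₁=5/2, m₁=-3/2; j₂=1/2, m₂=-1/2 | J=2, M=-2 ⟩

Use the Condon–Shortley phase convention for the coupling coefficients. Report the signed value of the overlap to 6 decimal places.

+0.408248  (= +√(1/6))

√[5·1!4!0!/6! · 1!4!0!1!0!4!] = √(96)
  +(−1)^0/∏(0,1,4,0,0,0)! = 1/24  (running 1/24)
⟨..|..⟩ = √(96)·(1/24) = +0.408248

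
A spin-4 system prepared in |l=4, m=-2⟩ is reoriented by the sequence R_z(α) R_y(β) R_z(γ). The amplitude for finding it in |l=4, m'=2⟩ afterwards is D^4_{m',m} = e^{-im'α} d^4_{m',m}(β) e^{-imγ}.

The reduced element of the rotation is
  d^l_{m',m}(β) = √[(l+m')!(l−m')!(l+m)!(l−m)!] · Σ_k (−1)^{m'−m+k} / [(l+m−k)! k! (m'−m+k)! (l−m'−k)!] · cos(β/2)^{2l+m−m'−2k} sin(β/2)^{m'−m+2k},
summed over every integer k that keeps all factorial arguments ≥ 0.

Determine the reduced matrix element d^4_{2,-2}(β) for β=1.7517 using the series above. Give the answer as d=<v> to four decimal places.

d^4_{2,-2}(β=1.7517) via the finite sum:
With c≡cos(β/2)=0.640344 and s≡sin(β/2)=0.768088, N=[720·2·2·720]^{1/2}=1440.000000
k∈{0,1,2} keeps every argument non-negative
  k=0: (−1)^4·1440.0000/(96)·0.6403^4·0.7681^4 = +0.877787
  k=1: (−1)^5·1440.0000/(120)·0.6403^2·0.7681^6 = -1.010356
  k=2: (−1)^6·1440.0000/(1440)·0.6403^0·0.7681^8 = +0.121140
d^4_{2,-2}(1.7517) = +0.877787 -1.010356 +0.121140 = -0.011428

d=-0.0114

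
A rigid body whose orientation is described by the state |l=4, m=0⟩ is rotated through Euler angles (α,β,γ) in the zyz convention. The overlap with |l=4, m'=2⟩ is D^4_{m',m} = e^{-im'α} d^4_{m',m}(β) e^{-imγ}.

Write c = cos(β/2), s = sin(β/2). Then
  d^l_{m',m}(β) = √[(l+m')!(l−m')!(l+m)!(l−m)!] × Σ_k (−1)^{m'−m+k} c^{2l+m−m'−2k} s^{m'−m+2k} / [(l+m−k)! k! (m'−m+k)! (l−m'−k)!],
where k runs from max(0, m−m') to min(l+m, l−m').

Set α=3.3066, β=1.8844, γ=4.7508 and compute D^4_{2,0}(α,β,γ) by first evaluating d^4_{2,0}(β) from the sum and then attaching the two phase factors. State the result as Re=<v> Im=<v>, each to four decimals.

D^4_{2,0}(3.3066,1.8844,4.7508) = e^{-i·2·3.3066}·d^4_{2,0}(1.8844)·e^{-i·0·4.7508}. Compute d first:
Half-angle: c=0.588010, s=0.808854. N=√(720·2·24·24)=910.735966
The bounds max(0,m−m')=0 and min(l+m,l−m')=2 give 3 terms
  k=0: (−1)^2·910.7360/(96)·0.5880^6·0.8089^2 = +0.256548
  k=1: (−1)^3·910.7360/(36)·0.5880^4·0.8089^4 = -1.294520
  k=2: (−1)^4·910.7360/(96)·0.5880^2·0.8089^6 = +0.918566
d^4_{2,0}(1.8844) = +0.256548 -1.294520 +0.918566 = -0.119405
D = (+0.946038-0.324057i)·(-0.119405)·(+1.000000+0.000000i) = -0.112962+0.038694i

Re=-0.1130 Im=0.0387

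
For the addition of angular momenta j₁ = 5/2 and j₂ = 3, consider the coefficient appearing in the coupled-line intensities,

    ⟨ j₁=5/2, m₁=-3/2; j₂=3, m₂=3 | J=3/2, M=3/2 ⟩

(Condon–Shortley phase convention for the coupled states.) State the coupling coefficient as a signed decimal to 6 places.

+0.462910  (= +√(3/14))

triangle: 4!*1!*2!/8! = 48/40320
(j±m)!: 1!*4!*6!*0!*3!*0! = 103680
prefactor² = (2J+1)*Δ*N² = 3456/7
  k=4: +1/(4!*0!*0!*2!*1!*0!) = 1/48
Σ = 1/48  ⇒  CG² = 3456/7*(1/48)² = 3/14
CG = +√(3/14) = +0.462910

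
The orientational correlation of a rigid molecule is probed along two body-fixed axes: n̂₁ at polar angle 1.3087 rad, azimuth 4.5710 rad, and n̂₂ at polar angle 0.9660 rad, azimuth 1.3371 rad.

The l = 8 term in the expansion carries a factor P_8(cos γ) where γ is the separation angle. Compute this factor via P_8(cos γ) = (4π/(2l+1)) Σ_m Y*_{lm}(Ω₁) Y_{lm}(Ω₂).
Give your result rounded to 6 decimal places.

Addition theorem: P_8(cos γ) = (4π/17) Σ_m Y*_{lm}(Ω₁) Y_{lm}(Ω₂), m = −8…8:
  [-8]  conj(Y_{8,-8})(Ω₁) = 0.16615 - 0.35321j ; Y_{8,-8}(Ω₂) = -0.03181 + 0.10329j ; Δ = 0.03120 + 0.02840j
  [-7]  conj(Y_{8,-7})(Ω₁) = 0.35012 + 0.22992j ; Y_{8,-7}(Ω₂) = -0.29819 - 0.01943j ; Δ = -0.09993 - 0.07537j
  [-6]  conj(Y_{8,-6})(Ω₁) = -0.00142 + 0.00161j ; Y_{8,-6}(Ω₂) = -0.07535 - 0.44265j ; Δ = 0.00082 + 0.00051j
  [-5]  conj(Y_{8,-5})(Ω₁) = 0.22924 + 0.26835j ; Y_{8,-5}(Ω₂) = 0.29640 - 0.12613j ; Δ = 0.10179 + 0.05063j
  [-4]  conj(Y_{8,-4})(Ω₁) = -0.11249 + 0.07140j ; Y_{8,-4}(Ω₂) = -0.05630 - 0.07625j ; Δ = 0.01178 + 0.00456j
  [-3]  conj(Y_{8,-3})(Ω₁) = 0.12003 + 0.26580j ; Y_{8,-3}(Ω₂) = 0.23708 - 0.28085j ; Δ = 0.10311 + 0.02931j
  [-2]  conj(Y_{8,-2})(Ω₁) = -0.17748 + 0.05157j ; Y_{8,-2}(Ω₂) = 0.08682 + 0.04382j ; Δ = -0.01767 - 0.00330j
  [-1]  conj(Y_{8,-1})(Ω₁) = 0.03657 + 0.25690j ; Y_{8,-1}(Ω₂) = 0.07520 - 0.31591j ; Δ = 0.08391 + 0.00777j
  [+0]  conj(Y_{8,0})(Ω₁) = -0.19864 + 0.00000j ; Y_{8,0}(Ω₂) = 0.14880 + 0.00000j ; Δ = -0.02956 + 0.00000j
  [+1]  conj(Y_{8,1})(Ω₁) = -0.03657 + 0.25690j ; Y_{8,1}(Ω₂) = -0.07520 - 0.31591j ; Δ = 0.08391 - 0.00777j
  [+2]  conj(Y_{8,2})(Ω₁) = -0.17748 - 0.05157j ; Y_{8,2}(Ω₂) = 0.08682 - 0.04382j ; Δ = -0.01767 + 0.00330j
  [+3]  conj(Y_{8,3})(Ω₁) = -0.12003 + 0.26580j ; Y_{8,3}(Ω₂) = -0.23708 - 0.28085j ; Δ = 0.10311 - 0.02931j
  [+4]  conj(Y_{8,4})(Ω₁) = -0.11249 - 0.07140j ; Y_{8,4}(Ω₂) = -0.05630 + 0.07625j ; Δ = 0.01178 - 0.00456j
  [+5]  conj(Y_{8,5})(Ω₁) = -0.22924 + 0.26835j ; Y_{8,5}(Ω₂) = -0.29640 - 0.12613j ; Δ = 0.10179 - 0.05063j
  [+6]  conj(Y_{8,6})(Ω₁) = -0.00142 - 0.00161j ; Y_{8,6}(Ω₂) = -0.07535 + 0.44265j ; Δ = 0.00082 - 0.00051j
  [+7]  conj(Y_{8,7})(Ω₁) = -0.35012 + 0.22992j ; Y_{8,7}(Ω₂) = 0.29819 - 0.01943j ; Δ = -0.09993 + 0.07537j
  [+8]  conj(Y_{8,8})(Ω₁) = 0.16615 + 0.35321j ; Y_{8,8}(Ω₂) = -0.03181 - 0.10329j ; Δ = 0.03120 - 0.02840j
Σ over m = 0.40045 + 0.00000j; ×(4π/17) → 0.29601 + 0.00000j. Real part: 0.296011

0.296011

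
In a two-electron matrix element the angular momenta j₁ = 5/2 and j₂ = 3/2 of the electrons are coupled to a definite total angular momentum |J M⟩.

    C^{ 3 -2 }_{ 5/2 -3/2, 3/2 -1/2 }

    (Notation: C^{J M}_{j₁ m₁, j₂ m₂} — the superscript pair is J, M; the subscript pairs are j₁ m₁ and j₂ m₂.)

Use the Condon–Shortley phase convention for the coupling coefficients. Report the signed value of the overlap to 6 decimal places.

triangle: 1!×4!×2!/8! = 48/40320
(j±m)!: 1!×4!×1!×2!×1!×5! = 5760
prefactor² = (2J+1)×Δ×N² = 48
  k=0: +1/(0!×1!×4!×1!×0!×1!) = 1/24
  k=1: −1/(1!×0!×3!×0!×1!×2!) = -1/12
Σ = -1/24  ⇒  CG² = 48×(-1/24)² = 1/12
CG = −√(1/12) = -0.288675

−√(1/12) ≈ -0.288675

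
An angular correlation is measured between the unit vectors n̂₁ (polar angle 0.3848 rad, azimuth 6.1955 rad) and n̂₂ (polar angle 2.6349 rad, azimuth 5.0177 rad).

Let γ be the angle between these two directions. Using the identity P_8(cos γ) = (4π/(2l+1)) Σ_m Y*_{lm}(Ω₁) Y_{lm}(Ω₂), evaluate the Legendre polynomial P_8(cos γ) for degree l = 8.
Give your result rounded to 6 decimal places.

0.226830

Summing Y*_{l m}(θ₁,φ₁)·Y_{l m}(θ₂,φ₂) over m ∈ [−8, 8]; prefactor 4π/(2·8+1) = 0.739198:
  term(m=-8) = -0.000000+0.000000i   from Y*(Ω₁)=+0.000155-0.000131i, Y(Ω₂)=-0.001214-0.001020i
  term(m=-7) = +0.000009-0.000021i   from Y*(Ω₁)=+0.001640-0.001156i, Y(Ω₂)=+0.009642-0.006131i
  term(m=-6) = +0.000456+0.000455i   from Y*(Ω₁)=+0.010824-0.006286i, Y(Ω₂)=+0.013284+0.049720i
  term(m=-5) = -0.008308+0.003456i   from Y*(Ω₁)=+0.050281-0.023575i, Y(Ω₂)=-0.161877-0.007166i
  term(m=-4) = -0.000076-0.064155i   from Y*(Ω₁)=+0.168013-0.061471i, Y(Ω₂)=+0.122812-0.336913i
  term(m=-3) = +0.193089+0.079778i   from Y*(Ω₁)=+0.390625-0.105194i, Y(Ω₂)=+0.409603+0.314537i
  term(m=-2) = -0.138393+0.138558i   from Y*(Ω₁)=+0.558454-0.098953i, Y(Ω₂)=-0.282896+0.197983i
  term(m=-1) = +0.021621+0.052155i   from Y*(Ω₁)=+0.275650-0.024233i, Y(Ω₂)=+0.061331+0.194599i
  term(m=+0) = +0.170064+0.000000i   from Y*(Ω₁)=-0.398174-0.000000i, Y(Ω₂)=-0.427111+0.000000i
  term(m=+1) = +0.021621-0.052155i   from Y*(Ω₁)=-0.275650-0.024233i, Y(Ω₂)=-0.061331+0.194599i
  term(m=+2) = -0.138393-0.138558i   from Y*(Ω₁)=+0.558454+0.098953i, Y(Ω₂)=-0.282896-0.197983i
  term(m=+3) = +0.193089-0.079778i   from Y*(Ω₁)=-0.390625-0.105194i, Y(Ω₂)=-0.409603+0.314537i
  term(m=+4) = -0.000076+0.064155i   from Y*(Ω₁)=+0.168013+0.061471i, Y(Ω₂)=+0.122812+0.336913i
  term(m=+5) = -0.008308-0.003456i   from Y*(Ω₁)=-0.050281-0.023575i, Y(Ω₂)=+0.161877-0.007166i
  term(m=+6) = +0.000456-0.000455i   from Y*(Ω₁)=+0.010824+0.006286i, Y(Ω₂)=+0.013284-0.049720i
  term(m=+7) = +0.000009+0.000021i   from Y*(Ω₁)=-0.001640-0.001156i, Y(Ω₂)=-0.009642-0.006131i
  term(m=+8) = -0.000000-0.000000i   from Y*(Ω₁)=+0.000155+0.000131i, Y(Ω₂)=-0.001214+0.001020i
Accumulated sum +0.306859-0.000000i; after 4π/(2l+1) scaling, +0.226830-0.000000i ⇒ P_8 = 0.226830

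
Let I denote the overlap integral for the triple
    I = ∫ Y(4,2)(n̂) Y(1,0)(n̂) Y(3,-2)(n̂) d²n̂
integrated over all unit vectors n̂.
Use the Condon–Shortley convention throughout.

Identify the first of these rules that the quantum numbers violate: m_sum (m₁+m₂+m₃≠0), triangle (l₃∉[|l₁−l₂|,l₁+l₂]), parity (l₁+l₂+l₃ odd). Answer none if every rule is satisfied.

azimuthal sum: 2 + 0 − 2 = 0  ✓
3 ≤ 3 ≤ 5 (triangle on l)  ✓
L = 4 + 1 + 3 = 8 (even)  ✓

none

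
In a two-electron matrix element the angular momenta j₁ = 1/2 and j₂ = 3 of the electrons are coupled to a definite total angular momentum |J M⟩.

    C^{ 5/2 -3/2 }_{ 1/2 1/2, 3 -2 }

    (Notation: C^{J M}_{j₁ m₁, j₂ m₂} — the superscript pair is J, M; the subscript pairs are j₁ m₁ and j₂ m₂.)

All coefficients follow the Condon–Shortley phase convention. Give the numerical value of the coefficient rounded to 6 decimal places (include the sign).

+0.845154  (= +√(5/7))

j₁+j₂−J=1  J+j₁−j₂=0  J−j₁+j₂=5  j₁+j₂+J+1=7
(j₁±m₁, j₂±m₂, J±M) = (1,0,1,5,1,4)
P² = 2880/7
sum k=0..0:
  [0] +1/24 = 1/24
S = 1/24
C² = P²·S² = 5/7 ; C = +0.845154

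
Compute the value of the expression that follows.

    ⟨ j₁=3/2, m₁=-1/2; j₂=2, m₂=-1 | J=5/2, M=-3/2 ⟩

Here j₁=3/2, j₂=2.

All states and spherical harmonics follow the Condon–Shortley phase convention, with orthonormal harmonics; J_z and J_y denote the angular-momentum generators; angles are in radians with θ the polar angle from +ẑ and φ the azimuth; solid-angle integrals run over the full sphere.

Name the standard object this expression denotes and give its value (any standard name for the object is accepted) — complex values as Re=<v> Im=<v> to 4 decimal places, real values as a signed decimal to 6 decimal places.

This is a Clebsch–Gordan (vector-coupling) coefficient.
triangle: 1!*2!*3!/7! = 12/5040
(j±m)!: 1!*2!*1!*3!*1!*4! = 288
prefactor² = (2J+1)*Δ*N² = 144/35
  k=0: +1/(0!*1!*2!*1!*0!*2!) = 1/4
  k=1: −1/(1!*0!*1!*0!*1!*3!) = -1/6
Σ = 1/12  ⇒  CG² = 144/35*(1/12)² = 1/35
CG = +√(1/35) = +0.169031

Clebsch–Gordan coefficient, +√(1/35) ≈ +0.169031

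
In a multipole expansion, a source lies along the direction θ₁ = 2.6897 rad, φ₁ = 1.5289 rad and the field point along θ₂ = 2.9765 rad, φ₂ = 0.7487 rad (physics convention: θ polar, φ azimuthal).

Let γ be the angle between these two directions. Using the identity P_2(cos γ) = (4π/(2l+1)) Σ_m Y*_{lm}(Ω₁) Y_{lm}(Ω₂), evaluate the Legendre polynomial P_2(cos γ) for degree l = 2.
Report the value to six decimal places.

Expand P_2 via completeness: Σ_{m} conj(Y_{2,m}) at Ω₁ times Y_{2,m} at Ω₂ —
  m=-2: (-0.073396+0.006165i) × (+0.000765-0.010405i) = +0.000008+0.000768i  (running Σ = +0.000008+0.000768i)
  m=-1: (-0.012711-0.303219i) × (-0.091746+0.085247i) = +0.027015+0.026735i  (running Σ = +0.027023+0.027504i)
  m=0: (+0.450367-0.000000i) × (+0.605228+0.000000i) = +0.272575+0.000000i  (running Σ = +0.299597+0.027504i)
  m=1: (+0.012711-0.303219i) × (+0.091746+0.085247i) = +0.027015-0.026735i  (running Σ = +0.326612+0.000768i)
  m=2: (-0.073396-0.006165i) × (+0.000765+0.010405i) = +0.000008-0.000768i  (running Σ = +0.326620+0.000000i)
Total Σ_m = +0.326620+0.000000i. Multiply by 2.513274: +0.820886+0.000000i. P_2(cos γ) = 0.820886

0.820886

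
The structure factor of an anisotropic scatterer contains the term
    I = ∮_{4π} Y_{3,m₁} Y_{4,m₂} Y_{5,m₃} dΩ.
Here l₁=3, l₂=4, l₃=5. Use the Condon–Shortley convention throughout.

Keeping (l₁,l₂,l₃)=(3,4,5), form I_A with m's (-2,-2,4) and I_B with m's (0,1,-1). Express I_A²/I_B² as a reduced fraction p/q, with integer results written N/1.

Shared (l₁,l₂,l₃)=(3,4,5): N and (l;000)² cancel in I_A²/I_B².
A: Δ = 2!·4!·6!/13! = 1/180180; Racah Σ t=1..2: t=1:−1/2880 t=2:+1/8640 = -1/4320; ⇒ 3j(3 4 5; -2 -2 4)² = 8/429, sgn +1
B: Δ = 2!·4!·6!/13! = 1/180180; Racah Σ t=0..2: t=0:+1/1440 t=1:−1/192 t=2:+1/432 = -19/8640; ⇒ 3j(3 4 5; 0 1 -1)² = 361/30030, sgn -1
I_A²/I_B² = (8/429)/(361/30030) = 560/361

560/361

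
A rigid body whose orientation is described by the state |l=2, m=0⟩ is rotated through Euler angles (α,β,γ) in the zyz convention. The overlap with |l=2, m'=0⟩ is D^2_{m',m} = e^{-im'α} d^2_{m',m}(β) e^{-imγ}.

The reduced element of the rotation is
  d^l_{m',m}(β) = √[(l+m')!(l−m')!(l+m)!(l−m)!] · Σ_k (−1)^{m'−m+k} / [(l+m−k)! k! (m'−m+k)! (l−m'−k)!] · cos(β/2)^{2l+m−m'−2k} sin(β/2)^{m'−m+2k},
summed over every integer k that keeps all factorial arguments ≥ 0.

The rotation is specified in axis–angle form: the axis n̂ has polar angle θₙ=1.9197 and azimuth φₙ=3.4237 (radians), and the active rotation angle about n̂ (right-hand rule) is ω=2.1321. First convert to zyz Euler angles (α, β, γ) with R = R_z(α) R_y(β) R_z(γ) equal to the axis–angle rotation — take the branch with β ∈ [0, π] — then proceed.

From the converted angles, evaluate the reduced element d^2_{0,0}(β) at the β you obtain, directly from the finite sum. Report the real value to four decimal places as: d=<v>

Axis–angle → zyz. n̂ = (sinθₙcosφₙ, sinθₙsinφₙ, cosθₙ) = (-0.902601, -0.261607, -0.341868), ω = 2.1321.
R = I cosω + sinω [n̂]ₓ + (1−cosω) n̂n̂ᵀ gives
  R = [+0.716048, +0.651227, +0.251352; +0.072403, -0.427423, +0.901148; +0.694286, -0.627067, -0.353206]
β = atan2(√(R₁₃²+R₂₃²), R₃₃) = 1.931792; α = atan2(R₂₃, R₁₃) mod 2π = 1.298785; γ = atan2(R₃₂, −R₃₁) mod 2π = 3.876163
d^2_{0,0}(β=1.9318) via the finite sum:
c=cos(1.931792/2)=0.568680, s=sin(1.931792/2)=0.822559; N=√[2·2·2·2]=4.000000
Admissible k: 0..2 (factorial args all ≥0)
  k=0: (−1)^0·4.0000/(4)·0.5687^4·0.8226^0 = +0.104586
  k=1: (−1)^1·4.0000/(1)·0.5687^2·0.8226^2 = -0.875245
  k=2: (−1)^2·4.0000/(4)·0.5687^0·0.8226^4 = +0.457792
d^2_{0,0}(1.9318) = +0.104586 -0.875245 +0.457792 = -0.312868

d=-0.3129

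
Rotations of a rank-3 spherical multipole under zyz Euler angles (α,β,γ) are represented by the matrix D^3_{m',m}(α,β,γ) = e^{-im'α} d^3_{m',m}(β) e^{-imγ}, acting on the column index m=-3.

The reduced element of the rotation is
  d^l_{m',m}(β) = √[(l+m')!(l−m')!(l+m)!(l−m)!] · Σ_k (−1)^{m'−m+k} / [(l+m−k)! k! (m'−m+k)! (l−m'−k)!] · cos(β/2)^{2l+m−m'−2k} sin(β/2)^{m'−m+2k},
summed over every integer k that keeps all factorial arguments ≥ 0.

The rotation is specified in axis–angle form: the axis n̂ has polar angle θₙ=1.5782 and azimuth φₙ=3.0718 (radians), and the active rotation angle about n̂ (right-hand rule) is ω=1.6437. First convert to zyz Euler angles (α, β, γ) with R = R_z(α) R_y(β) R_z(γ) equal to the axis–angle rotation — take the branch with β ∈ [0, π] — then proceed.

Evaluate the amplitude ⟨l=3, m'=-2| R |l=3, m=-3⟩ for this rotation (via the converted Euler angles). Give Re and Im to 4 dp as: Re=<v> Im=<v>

Axis–angle → zyz. n̂ = (sinθₙcosφₙ, sinθₙsinφₙ, cosθₙ) = (-0.997538, +0.069734, -0.007404), ω = 1.6437.
R = I cosω + sinω [n̂]ₓ + (1−cosω) n̂n̂ᵀ gives
  R = [+0.994724, -0.067245, +0.077472; -0.082013, -0.067622, +0.994334; -0.061626, -0.995442, -0.072780]
β = atan2(√(R₁₃²+R₂₃²), R₃₃) = 1.643641; α = atan2(R₂₃, R₁₃) mod 2π = 1.493040; γ = atan2(R₃₂, −R₃₁) mod 2π = 4.774218
D^3_{-2,-3}(1.4930,1.6436,4.7742) = e^{-i·-2·1.4930}·d^3_{-2,-3}(1.6436)·e^{-i·-3·4.7742}. Compute d first:
Half-angle: c=0.680889, s=0.732387. N=√(1·120·1·720)=293.938769
k: max(0,(-3)−(-2))=0 … min(3+(-3),3−(-2))=0
  k=0: (−1)^1·293.9388/(120)·0.6809^5·0.7324^1 = -0.262541
d^3_{-2,-3}(1.6436) = -0.262541
Attach z-rotation phases: D = e^{-i(-2)(1.4930)}·(-0.262541)·e^{-i(-3)(4.7742)} = -0.007868+0.262423i

Re=-0.0079 Im=0.2624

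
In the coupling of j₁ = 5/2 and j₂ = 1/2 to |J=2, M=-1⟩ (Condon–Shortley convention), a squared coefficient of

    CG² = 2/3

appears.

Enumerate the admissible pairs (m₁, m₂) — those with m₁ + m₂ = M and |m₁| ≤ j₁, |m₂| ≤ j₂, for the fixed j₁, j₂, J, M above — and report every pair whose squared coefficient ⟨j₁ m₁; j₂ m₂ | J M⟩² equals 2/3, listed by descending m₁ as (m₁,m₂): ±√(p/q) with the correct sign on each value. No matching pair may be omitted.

(-3/2,1/2): −√(2/3)

Admissible pairs with m₁+m₂ = M = -1: (-3/2,1/2), (-1/2,-1/2)
  (m₁,m₂)=(-1/2,-1/2): CG² = 1/3, CG = +√(1/3)
  (m₁,m₂)=(-3/2,1/2): CG² = 2/3, CG = −√(2/3)   ← matches the target
Pairs with CG² = 2/3: (-3/2,1/2): −√(2/3)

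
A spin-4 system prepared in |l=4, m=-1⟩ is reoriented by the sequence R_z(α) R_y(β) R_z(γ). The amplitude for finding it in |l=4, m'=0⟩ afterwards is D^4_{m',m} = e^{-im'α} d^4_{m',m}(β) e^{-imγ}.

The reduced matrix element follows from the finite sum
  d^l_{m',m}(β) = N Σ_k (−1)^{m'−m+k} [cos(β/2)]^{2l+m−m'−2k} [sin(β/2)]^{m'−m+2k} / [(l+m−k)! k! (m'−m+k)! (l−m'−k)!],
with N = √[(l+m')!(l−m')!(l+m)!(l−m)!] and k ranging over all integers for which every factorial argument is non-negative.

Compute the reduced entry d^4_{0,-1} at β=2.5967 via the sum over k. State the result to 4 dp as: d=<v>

d^4_{0,-1}(β=2.5967) via the finite sum:
c=cos(2.596700/2)=0.269088, s=sin(2.596700/2)=0.963116; N=√[24·24·6·120]=643.987578
Admissible k: 0..3 (factorial args all ≥0)
  k=0: (−1)^1·643.9876/(144)·0.2691^7·0.9631^1 = -0.000440
  k=1: (−1)^2·643.9876/(24)·0.2691^5·0.9631^3 = +0.033820
  k=2: (−1)^3·643.9876/(24)·0.2691^3·0.9631^5 = -0.433254
  k=3: (−1)^4·643.9876/(144)·0.2691^1·0.9631^7 = +0.925036
d^4_{0,-1}(2.5967) = -0.000440 +0.033820 -0.433254 +0.925036 = +0.525162

d=0.5252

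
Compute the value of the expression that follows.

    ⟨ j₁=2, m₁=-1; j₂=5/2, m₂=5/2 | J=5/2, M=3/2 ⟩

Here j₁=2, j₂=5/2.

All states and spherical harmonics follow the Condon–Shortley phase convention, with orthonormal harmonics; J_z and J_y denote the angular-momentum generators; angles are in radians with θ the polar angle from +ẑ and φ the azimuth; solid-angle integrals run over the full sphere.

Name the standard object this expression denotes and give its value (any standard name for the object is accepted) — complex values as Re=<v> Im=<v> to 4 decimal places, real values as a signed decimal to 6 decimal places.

This is a Clebsch–Gordan (vector-coupling) coefficient.
√[6·2!2!3!/8! · 1!3!5!0!4!1!] = √(432/7)
  +(−1)^2/∏(2,0,1,3,1,0)! = 1/12  (running 1/12)
⟨..|..⟩ = √(432/7)·(1/12) = +0.654654

Clebsch–Gordan coefficient, +√(3/7) ≈ +0.654654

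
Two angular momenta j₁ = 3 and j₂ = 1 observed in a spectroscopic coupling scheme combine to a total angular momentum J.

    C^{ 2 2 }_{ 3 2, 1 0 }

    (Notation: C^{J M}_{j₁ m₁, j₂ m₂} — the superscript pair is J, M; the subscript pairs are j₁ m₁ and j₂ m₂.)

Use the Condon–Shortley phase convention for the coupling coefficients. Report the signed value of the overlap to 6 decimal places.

j₁+j₂−J=2  J+j₁−j₂=4  J−j₁+j₂=0  j₁+j₂+J+1=7
(j₁±m₁, j₂±m₂, J±M) = (5,1,1,1,4,0)
P² = 960/7
sum k=1..1:
  [1] −1/24 = -1/24
S = -1/24
C² = P²·S² = 5/21 ; C = -0.487950

-0.487950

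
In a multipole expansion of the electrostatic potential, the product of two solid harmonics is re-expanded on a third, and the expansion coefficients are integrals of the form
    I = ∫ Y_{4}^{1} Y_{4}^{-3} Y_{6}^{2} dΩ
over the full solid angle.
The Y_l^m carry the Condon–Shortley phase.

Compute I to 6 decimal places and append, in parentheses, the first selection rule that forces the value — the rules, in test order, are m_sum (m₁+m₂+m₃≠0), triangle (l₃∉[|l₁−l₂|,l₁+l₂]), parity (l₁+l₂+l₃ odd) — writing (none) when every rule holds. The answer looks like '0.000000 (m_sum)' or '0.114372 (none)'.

m-sum 0 ✓  L=14 even ✓  0≤6≤8 ✓
Π(2lᵢ+1) = 9×9×13 = 1053
triangle coeff Δ(4,4,6) = 1/1261260
Σ_t [0,2]: t=0:+1/4608 t=1:−1/1296 t=2:+1/4608 = -7/20736
(3j)²=20/1287 [(4 4 6; 0 0 0)], sign=-1
Σ_t [0,1]: t=0:+1/8640 t=1:−1/34560 = 1/11520
(3j)²=3/143 [(4 4 6; 1 -3 2)], sign=+1
⇒ 4πI² = 540/1573
I = (-1)√(540/1573/(4π)) = -0.16528277
No selection rule forces the value: the integral is nonzero (none).

-0.165283 (none)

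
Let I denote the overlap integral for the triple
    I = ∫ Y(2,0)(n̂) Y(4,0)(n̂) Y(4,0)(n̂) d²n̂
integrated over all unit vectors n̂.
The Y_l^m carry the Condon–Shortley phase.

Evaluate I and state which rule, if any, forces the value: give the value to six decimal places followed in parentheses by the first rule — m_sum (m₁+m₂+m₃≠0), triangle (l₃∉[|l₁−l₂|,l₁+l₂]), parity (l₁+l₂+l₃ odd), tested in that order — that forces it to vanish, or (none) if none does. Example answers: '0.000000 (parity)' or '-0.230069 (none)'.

0.163840 (none)

Rules hold: Σm=0, L=10 even, 2≤4≤6.
N = 5·9·9 = 405
Δ = 2!·2!·6!/11! = 1/13860
Racah Σ t=0..2: t=0:+1/192 t=1:−1/36 t=2:+1/192 = -5/288
⇒ 3j(2 4 4; 0 0 0)² = 20/693, sgn -1
(m-triple is (0,0,0) — same symbol as above.)
4πI² = N·(3j₀)²·(3jₘ)² = 2000/5929
I = +1·√(0.337325/4π) = 0.16383977
No selection rule forces the value: the integral is nonzero (none).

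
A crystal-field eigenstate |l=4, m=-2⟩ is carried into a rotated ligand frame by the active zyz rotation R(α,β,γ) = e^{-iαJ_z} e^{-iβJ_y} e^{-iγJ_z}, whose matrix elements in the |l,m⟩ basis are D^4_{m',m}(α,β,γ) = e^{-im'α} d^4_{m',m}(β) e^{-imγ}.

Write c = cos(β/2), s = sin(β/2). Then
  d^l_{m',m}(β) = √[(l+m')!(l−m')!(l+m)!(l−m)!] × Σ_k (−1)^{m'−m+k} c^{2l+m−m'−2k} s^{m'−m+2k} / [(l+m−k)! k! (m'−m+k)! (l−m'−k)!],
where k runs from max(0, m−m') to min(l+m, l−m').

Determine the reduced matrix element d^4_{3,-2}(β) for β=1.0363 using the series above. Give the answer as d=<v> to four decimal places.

d=-0.1956

d^4_{3,-2}(β=1.0363) via the finite sum:
Half-angle: c=0.868737, s=0.495274. N=√(5040·1·2·720)=2693.993318
k: max(0,(-2)−(3))=0 … min(4+(-2),4−(3))=1
  k=0: (−1)^5·2693.9933/(240)·0.8687^3·0.4953^5 = -0.219319
  k=1: (−1)^6·2693.9933/(720)·0.8687^1·0.4953^7 = +0.023761
d^4_{3,-2}(1.0363) = -0.219319 +0.023761 = -0.195558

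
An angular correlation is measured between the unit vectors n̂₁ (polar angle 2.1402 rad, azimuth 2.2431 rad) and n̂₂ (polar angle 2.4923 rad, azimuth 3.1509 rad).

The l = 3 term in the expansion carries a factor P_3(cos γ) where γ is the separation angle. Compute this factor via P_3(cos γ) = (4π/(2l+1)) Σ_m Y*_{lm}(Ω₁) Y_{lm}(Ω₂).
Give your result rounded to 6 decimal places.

-0.089483

Addition theorem: P_3(cos γ) = (4π/7) Σ_m Y*_{lm}(Ω₁) Y_{lm}(Ω₂), m = −3…3:
  [-3]  conj(Y_{3,-3})(Ω₁) = +0.224864+0.107546i ; Y_{3,-3}(Ω₂) = -0.092184+0.002575i ; Δ = -0.021006-0.009335i
  [-2]  conj(Y_{3,-2})(Ω₁) = +0.087650+0.380878i ; Y_{3,-2}(Ω₂) = -0.297530+0.005539i ; Δ = -0.028188-0.112837i
  [-1]  conj(Y_{3,-1})(Ω₁) = -0.076843+0.096535i ; Y_{3,-1}(Ω₂) = -0.424425+0.003950i ; Δ = +0.032233-0.041275i
  [+0]  conj(Y_{3,0})(Ω₁) = +0.311180-0.000000i ; Y_{3,0}(Ω₂) = -0.051171+0.000000i ; Δ = -0.015923+0.000000i
  [+1]  conj(Y_{3,1})(Ω₁) = +0.076843+0.096535i ; Y_{3,1}(Ω₂) = +0.424425+0.003950i ; Δ = +0.032233+0.041275i
  [+2]  conj(Y_{3,2})(Ω₁) = +0.087650-0.380878i ; Y_{3,2}(Ω₂) = -0.297530-0.005539i ; Δ = -0.028188+0.112837i
  [+3]  conj(Y_{3,3})(Ω₁) = -0.224864+0.107546i ; Y_{3,3}(Ω₂) = +0.092184+0.002575i ; Δ = -0.021006+0.009335i
Total Σ_m = -0.049846+0.000000i. Multiply by 1.795196: -0.089483+0.000000i. P_3(cos γ) = -0.089483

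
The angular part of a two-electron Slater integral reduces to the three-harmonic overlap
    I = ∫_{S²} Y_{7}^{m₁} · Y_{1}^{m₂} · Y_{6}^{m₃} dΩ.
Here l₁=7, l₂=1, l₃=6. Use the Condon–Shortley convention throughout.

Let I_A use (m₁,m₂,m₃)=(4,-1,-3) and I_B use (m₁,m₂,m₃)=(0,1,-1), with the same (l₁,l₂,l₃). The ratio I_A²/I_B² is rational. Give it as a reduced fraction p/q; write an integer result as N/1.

55/21

l's match ⇒ only the (l;m) 3-j factors differ between A and B.
A: triangle coeff Δ(7,1,6) = 1/1365; Σ_t [0,0]: t=0:+1/4354560 = 1/4354560; (3j)²=11/273 [(7 1 6; 4 -1 -3)], sign=-1
B: triangle coeff Δ(7,1,6) = 1/1365; Σ_t [2,2]: t=2:+1/1209600 = 1/1209600; (3j)²=1/65 [(7 1 6; 0 1 -1)], sign=-1
I_A²/I_B² = (11/273)/(1/65) = 55/21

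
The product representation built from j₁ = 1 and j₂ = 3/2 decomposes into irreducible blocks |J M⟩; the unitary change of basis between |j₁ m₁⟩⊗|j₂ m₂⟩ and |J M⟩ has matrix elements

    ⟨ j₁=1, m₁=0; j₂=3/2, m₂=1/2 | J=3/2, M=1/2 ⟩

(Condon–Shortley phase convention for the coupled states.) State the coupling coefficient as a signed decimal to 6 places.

-0.258199  (= −√(1/15))

triangle: 1!×1!×2!/5! = 2/120
(j±m)!: 1!×1!×2!×1!×2!×1! = 4
prefactor² = (2J+1)×Δ×N² = 4/15
  k=0: +1/(0!×1!×1!×2!×0!×0!) = 1/2
  k=1: −1/(1!×0!×0!×1!×1!×1!) = -1
Σ = -1/2  ⇒  CG² = 4/15×(-1/2)² = 1/15
CG = −√(1/15) = -0.258199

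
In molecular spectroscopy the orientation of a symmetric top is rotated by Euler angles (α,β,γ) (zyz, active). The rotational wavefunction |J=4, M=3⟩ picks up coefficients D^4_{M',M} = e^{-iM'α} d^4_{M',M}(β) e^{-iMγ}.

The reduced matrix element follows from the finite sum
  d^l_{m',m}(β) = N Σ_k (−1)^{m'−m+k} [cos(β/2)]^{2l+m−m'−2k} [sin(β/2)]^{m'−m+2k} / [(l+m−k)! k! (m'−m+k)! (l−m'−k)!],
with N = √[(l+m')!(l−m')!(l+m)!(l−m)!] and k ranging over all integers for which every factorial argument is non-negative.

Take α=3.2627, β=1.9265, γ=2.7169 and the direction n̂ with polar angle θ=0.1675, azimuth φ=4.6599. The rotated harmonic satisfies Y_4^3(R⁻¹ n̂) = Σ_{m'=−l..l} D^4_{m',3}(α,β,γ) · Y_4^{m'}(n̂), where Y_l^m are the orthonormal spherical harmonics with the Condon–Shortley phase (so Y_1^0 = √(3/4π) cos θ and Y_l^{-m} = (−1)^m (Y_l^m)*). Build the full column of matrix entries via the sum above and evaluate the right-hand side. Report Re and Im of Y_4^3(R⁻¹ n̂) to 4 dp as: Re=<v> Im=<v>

Need the full column D^4_{m',3} for m'=−4..4 at α=3.2627, β=1.9265, γ=2.7169.
cos(β/2)=0.570855, sin(β/2)=0.821051
d^4_{-4,3}: single k=7 term ⇒ +0.406127;  D = +0.075788-0.398993i
d^4_{-3,3}: k∈[6..7] ⇒ +0.698828 -0.206520 = +0.492308;  D = -0.032765+0.491217i
d^4_{-2,3}: k∈[5..6] ⇒ +0.779135 -0.537256 = +0.241880;  D = -0.013177-0.241520i
d^4_{-1,3}: k∈[4..5] ⇒ +0.638413 -0.792397 = -0.153983;  D = -0.026902-0.151615i
d^4_{0,3}: k∈[3..4] ⇒ +0.397011 -0.821281 = -0.424270;  D = +0.124050+0.405730i
d^4_{1,3}: k∈[2..3] ⇒ +0.185167 -0.638413 = -0.453246;  D = -0.183916-0.414255i
d^4_{2,3}: k∈[1..2] ⇒ +0.060689 -0.376637 = -0.315948;  D = +0.162151+0.271165i
d^4_{3,3}: k∈[0..1] ⇒ +0.011277 -0.163302 = -0.152025;  D = -0.093214-0.120095i
d^4_{4,3}: single k=0 term ⇒ -0.045877;  D = +0.032302+0.032577i
Y_4^{m'}(θ=0.1675,φ=4.6599) and Σ D·Y over m':
  (+0.0758-0.3990i)·(+0.0003+0.0001i)  (-0.0328+0.4912i)·(+0.0009-0.0056i)  (-0.0132-0.2415i)·(-0.0537-0.0057i)  (-0.0269-0.1516i)·(-0.0155+0.2955i)  (+0.1240+0.4057i)·(+0.7315+0.0000i)  (-0.1839-0.4143i)·(+0.0155+0.2955i)  (+0.1622+0.2712i)·(-0.0537+0.0057i)  (-0.0932-0.1201i)·(-0.0009-0.0056i)  (+0.0323+0.0326i)·(+0.0003-0.0001i)
Y_4^3(R⁻¹ n̂) = +0.246863+0.230964i

Re=0.2469 Im=0.2310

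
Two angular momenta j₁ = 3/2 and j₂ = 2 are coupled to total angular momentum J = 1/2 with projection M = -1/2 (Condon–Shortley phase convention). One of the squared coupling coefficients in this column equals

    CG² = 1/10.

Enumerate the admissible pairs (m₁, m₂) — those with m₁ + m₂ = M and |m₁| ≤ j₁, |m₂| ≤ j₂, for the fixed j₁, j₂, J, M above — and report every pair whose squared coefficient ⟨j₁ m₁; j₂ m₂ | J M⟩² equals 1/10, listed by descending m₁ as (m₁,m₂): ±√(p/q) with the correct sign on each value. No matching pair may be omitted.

Admissible pairs with m₁+m₂ = M = -1/2: (-3/2,1), (-1/2,0), (1/2,-1), (3/2,-2)
  (m₁,m₂)=(3/2,-2): CG² = 2/5, CG = +√(2/5)
  (m₁,m₂)=(1/2,-1): CG² = 3/10, CG = −√(3/10)
  (m₁,m₂)=(-1/2,0): CG² = 1/5, CG = +√(1/5)
  (m₁,m₂)=(-3/2,1): CG² = 1/10, CG = −√(1/10)   ← matches the target
Pairs with CG² = 1/10: (-3/2,1): −√(1/10)

(-3/2,1): −√(1/10)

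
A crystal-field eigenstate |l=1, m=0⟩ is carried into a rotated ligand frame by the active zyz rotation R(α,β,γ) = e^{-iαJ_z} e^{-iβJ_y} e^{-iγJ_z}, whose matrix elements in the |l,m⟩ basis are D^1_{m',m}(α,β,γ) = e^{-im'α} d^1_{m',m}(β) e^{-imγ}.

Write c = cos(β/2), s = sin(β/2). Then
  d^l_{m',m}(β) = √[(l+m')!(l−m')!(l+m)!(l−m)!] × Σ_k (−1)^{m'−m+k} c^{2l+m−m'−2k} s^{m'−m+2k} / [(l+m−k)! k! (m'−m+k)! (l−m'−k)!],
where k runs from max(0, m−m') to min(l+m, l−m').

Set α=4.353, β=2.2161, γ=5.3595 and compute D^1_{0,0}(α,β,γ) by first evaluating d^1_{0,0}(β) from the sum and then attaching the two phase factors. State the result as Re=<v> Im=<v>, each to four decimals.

Split into d^1_{0,0}(β=2.2161) × two z-phases.
With c≡cos(β/2)=0.446407 and s≡sin(β/2)=0.894830, N=[1·1·1·1]^{1/2}=1.000000
k: max(0,(0)−(0))=0 … min(1+(0),1−(0))=1
  k=0: (−1)^0·1.0000/(1)·0.4464^2·0.8948^0 = +0.199279
  k=1: (−1)^1·1.0000/(1)·0.4464^0·0.8948^2 = -0.800721
d^1_{0,0}(2.2161) = +0.199279 -0.800721 = -0.601441
Attach z-rotation phases: D = e^{-i(0)(4.3530)}·(-0.601441)·e^{-i(0)(5.3595)} = -0.601441+0.000000i

Re=-0.6014 Im=0.0000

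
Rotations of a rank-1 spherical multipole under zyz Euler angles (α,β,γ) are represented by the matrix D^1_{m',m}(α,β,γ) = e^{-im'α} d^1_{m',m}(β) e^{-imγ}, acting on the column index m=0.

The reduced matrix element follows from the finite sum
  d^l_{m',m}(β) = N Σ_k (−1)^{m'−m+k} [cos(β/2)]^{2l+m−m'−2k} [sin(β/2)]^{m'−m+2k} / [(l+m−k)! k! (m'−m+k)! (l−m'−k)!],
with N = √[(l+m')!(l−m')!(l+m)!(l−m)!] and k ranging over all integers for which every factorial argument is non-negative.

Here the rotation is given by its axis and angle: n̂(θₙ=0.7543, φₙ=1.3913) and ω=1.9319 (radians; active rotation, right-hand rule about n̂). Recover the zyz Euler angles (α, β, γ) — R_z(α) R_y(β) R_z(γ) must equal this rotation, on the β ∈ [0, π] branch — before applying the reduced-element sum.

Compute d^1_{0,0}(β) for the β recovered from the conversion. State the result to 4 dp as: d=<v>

d=0.3654

Axis–angle → zyz. n̂ = (sinθₙcosφₙ, sinθₙsinφₙ, cosθₙ) = (+0.122256, +0.673777, +0.728751), ω = 1.9319.
R = I cosω + sinω [n̂]ₓ + (1−cosω) n̂n̂ᵀ gives
  R = [-0.333080, -0.570275, +0.750895; +0.793229, +0.261061, +0.550123; -0.509751, +0.778867, +0.365405]
β = atan2(√(R₁₃²+R₂₃²), R₃₃) = 1.196729; α = atan2(R₂₃, R₁₃) mod 2π = 0.632287; γ = atan2(R₃₂, −R₃₁) mod 2π = 0.991279
d^1_{0,0}(β=1.1967) via the finite sum:
With c≡cos(β/2)=0.826258 and s≡sin(β/2)=0.563292, N=[1·1·1·1]^{1/2}=1.000000
Admissible k: 0..1 (factorial args all ≥0)
  k=0: (−1)^0·1.0000/(1)·0.8263^2·0.5633^0 = +0.682702
  k=1: (−1)^1·1.0000/(1)·0.8263^0·0.5633^2 = -0.317298
d^1_{0,0}(1.1967) = +0.682702 -0.317298 = +0.365405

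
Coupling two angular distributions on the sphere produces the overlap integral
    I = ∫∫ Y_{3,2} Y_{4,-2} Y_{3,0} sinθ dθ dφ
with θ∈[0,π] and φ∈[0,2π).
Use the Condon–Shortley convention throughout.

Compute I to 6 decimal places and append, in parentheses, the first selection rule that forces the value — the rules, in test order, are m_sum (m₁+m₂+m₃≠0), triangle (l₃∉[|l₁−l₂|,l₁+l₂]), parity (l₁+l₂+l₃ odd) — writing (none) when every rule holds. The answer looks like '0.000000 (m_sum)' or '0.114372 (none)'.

-0.044418 (none)

m-sum 0 ✓  L=10 even ✓  1≤3≤7 ✓
Π(2lᵢ+1) = 7×9×7 = 441
triangle coeff Δ(3,4,3) = 1/34650
Σ_t [1,3]: t=1:−1/72 t=2:+1/16 t=3:−1/72 = 5/144
(3j)²=2/77 [(3 4 3; 0 0 0)], sign=-1
Σ_t [0,1]: t=0:+1/96 t=1:−1/72 = -1/288
(3j)²=1/462 [(3 4 3; 2 -2 0)], sign=+1
⇒ 4πI² = 3/121
I = (-1)√(3/121/(4π)) = -0.04441841
No selection rule forces the value: the integral is nonzero (none).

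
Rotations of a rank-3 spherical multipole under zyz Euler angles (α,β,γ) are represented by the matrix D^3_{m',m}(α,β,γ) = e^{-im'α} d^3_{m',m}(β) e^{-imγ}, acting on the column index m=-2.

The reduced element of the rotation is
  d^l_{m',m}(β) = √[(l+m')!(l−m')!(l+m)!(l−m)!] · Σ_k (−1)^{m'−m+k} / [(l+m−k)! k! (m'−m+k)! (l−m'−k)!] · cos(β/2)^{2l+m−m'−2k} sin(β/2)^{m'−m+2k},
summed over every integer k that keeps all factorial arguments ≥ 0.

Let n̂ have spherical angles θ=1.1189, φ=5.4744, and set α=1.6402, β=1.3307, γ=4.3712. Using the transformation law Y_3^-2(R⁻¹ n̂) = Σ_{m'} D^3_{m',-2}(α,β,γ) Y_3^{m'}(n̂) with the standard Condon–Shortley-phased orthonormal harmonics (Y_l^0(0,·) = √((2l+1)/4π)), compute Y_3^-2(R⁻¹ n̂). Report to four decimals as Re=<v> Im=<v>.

Re=-0.2404 Im=-0.3112

Need the full column D^3_{m',-2} for m'=−3..3 at α=1.6402, β=1.3307, γ=4.3712.
cos(β/2)=0.786701, sin(β/2)=0.617335
d^3_{-3,-2}: single k=1 term ⇒ +0.455663;  D = +0.208055+0.405392i
d^3_{-2,-2}: k∈[0..1] ⇒ +0.237060 -0.729877 = -0.492817;  D = -0.421786+0.254883i
d^3_{-1,-2}: k∈[0..1] ⇒ -0.588259 +0.724470 = +0.136211;  D = -0.078363-0.111413i
d^3_{0,-2}: k∈[0..1] ⇒ +0.799540 -0.492336 = +0.307203;  D = -0.238413+0.193735i
d^3_{1,-2}: k∈[0..1] ⇒ -0.724470 +0.223055 = -0.501415;  D = -0.342437-0.366270i
d^3_{2,-2}: k∈[0..1] ⇒ +0.449440 -0.055351 = +0.394089;  D = +0.268514-0.288455i
d^3_{3,-2}: single k=0 term ⇒ -0.172778;  D = +0.134325+0.108669i
Y_3^{m'}(θ=1.1189,φ=5.4744) and Σ D·Y over m':
  (+0.2081+0.4054i)·(-0.2293+0.1992i)  (-0.4218+0.2549i)·(-0.0169+0.3608i)  (-0.0784-0.1114i)·(-0.0094-0.0098i)  (-0.2384+0.1937i)·(-0.3335+0.0000i)  (-0.3424-0.3663i)·(+0.0094-0.0098i)  (+0.2685-0.2885i)·(-0.0169-0.3608i)  (+0.1343+0.1087i)·(+0.2293+0.1992i)
Y_3^-2(R⁻¹ n̂) = -0.240392-0.311192i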